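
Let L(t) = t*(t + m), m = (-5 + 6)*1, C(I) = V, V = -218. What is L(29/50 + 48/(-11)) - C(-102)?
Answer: 69131011/302500 ≈ 228.53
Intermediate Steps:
C(I) = -218
m = 1 (m = 1*1 = 1)
L(t) = t*(1 + t) (L(t) = t*(t + 1) = t*(1 + t))
L(29/50 + 48/(-11)) - C(-102) = (29/50 + 48/(-11))*(1 + (29/50 + 48/(-11))) - 1*(-218) = (29*(1/50) + 48*(-1/11))*(1 + (29*(1/50) + 48*(-1/11))) + 218 = (29/50 - 48/11)*(1 + (29/50 - 48/11)) + 218 = -2081*(1 - 2081/550)/550 + 218 = -2081/550*(-1531/550) + 218 = 3186011/302500 + 218 = 69131011/302500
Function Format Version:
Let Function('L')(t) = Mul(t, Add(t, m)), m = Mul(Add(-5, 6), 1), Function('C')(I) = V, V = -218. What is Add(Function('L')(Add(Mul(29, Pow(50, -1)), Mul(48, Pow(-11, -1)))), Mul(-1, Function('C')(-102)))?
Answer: Rational(69131011, 302500) ≈ 228.53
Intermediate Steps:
Function('C')(I) = -218
m = 1 (m = Mul(1, 1) = 1)
Function('L')(t) = Mul(t, Add(1, t)) (Function('L')(t) = Mul(t, Add(t, 1)) = Mul(t, Add(1, t)))
Add(Function('L')(Add(Mul(29, Pow(50, -1)), Mul(48, Pow(-11, -1)))), Mul(-1, Function('C')(-102))) = Add(Mul(Add(Mul(29, Pow(50, -1)), Mul(48, Pow(-11, -1))), Add(1, Add(Mul(29, Pow(50, -1)), Mul(48, Pow(-11, -1))))), Mul(-1, -218)) = Add(Mul(Add(Mul(29, Rational(1, 50)), Mul(48, Rational(-1, 11))), Add(1, Add(Mul(29, Rational(1, 50)), Mul(48, Rational(-1, 11))))), 218) = Add(Mul(Add(Rational(29, 50), Rational(-48, 11)), Add(1, Add(Rational(29, 50), Rational(-48, 11)))), 218) = Add(Mul(Rational(-2081, 550), Add(1, Rational(-2081, 550))), 218) = Add(Mul(Rational(-2081, 550), Rational(-1531, 550)), 218) = Add(Rational(3186011, 302500), 218) = Rational(69131011, 302500)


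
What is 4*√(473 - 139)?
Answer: 4*√334 ≈ 73.103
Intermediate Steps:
4*√(473 - 139) = 4*√334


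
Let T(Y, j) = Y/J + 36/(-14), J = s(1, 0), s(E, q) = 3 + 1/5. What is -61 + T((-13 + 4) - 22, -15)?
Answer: -8205/112 ≈ -73.259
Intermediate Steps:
s(E, q) = 16/5 (s(E, q) = 3 + 1*(⅕) = 3 + ⅕ = 16/5)
J = 16/5 ≈ 3.2000
T(Y, j) = -18/7 + 5*Y/16 (T(Y, j) = Y/(16/5) + 36/(-14) = Y*(5/16) + 36*(-1/14) = 5*Y/16 - 18/7 = -18/7 + 5*Y/16)
-61 + T((-13 + 4) - 22, -15) = -61 + (-18/7 + 5*((-13 + 4) - 22)/16) = -61 + (-18/7 + 5*(-9 - 22)/16) = -61 + (-18/7 + (5/16)*(-31)) = -61 + (-18/7 - 155/16) = -61 - 1373/112 = -8205/112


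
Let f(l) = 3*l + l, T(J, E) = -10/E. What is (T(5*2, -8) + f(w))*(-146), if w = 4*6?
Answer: -28397/2 ≈ -14199.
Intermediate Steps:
w = 24
f(l) = 4*l
(T(5*2, -8) + f(w))*(-146) = (-10/(-8) + 4*24)*(-146) = (-10*(-1/8) + 96)*(-146) = (5/4 + 96)*(-146) = (389/4)*(-146) = -28397/2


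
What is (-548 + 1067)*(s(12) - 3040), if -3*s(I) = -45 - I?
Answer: -1567899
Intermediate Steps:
s(I) = 15 + I/3 (s(I) = -(-45 - I)/3 = 15 + I/3)
(-548 + 1067)*(s(12) - 3040) = (-548 + 1067)*((15 + (⅓)*12) - 3040) = 519*((15 + 4) - 3040) = 519*(19 - 3040) = 519*(-3021) = -1567899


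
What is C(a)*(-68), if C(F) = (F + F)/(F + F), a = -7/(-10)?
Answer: -68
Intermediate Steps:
a = 7/10 (a = -7*(-⅒) = 7/10 ≈ 0.70000)
C(F) = 1 (C(F) = (2*F)/((2*F)) = (2*F)*(1/(2*F)) = 1)
C(a)*(-68) = 1*(-68) = -68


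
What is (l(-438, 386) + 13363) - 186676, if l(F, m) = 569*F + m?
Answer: -422149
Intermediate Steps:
l(F, m) = m + 569*F
(l(-438, 386) + 13363) - 186676 = ((386 + 569*(-438)) + 13363) - 186676 = ((386 - 249222) + 13363) - 186676 = (-248836 + 13363) - 186676 = -235473 - 186676 = -422149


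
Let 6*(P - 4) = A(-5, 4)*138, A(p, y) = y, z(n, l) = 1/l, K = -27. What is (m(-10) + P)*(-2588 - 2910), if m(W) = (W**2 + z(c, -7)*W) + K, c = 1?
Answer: -6559114/7 ≈ -9.3702e+5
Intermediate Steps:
P = 96 (P = 4 + (4*138)/6 = 4 + (1/6)*552 = 4 + 92 = 96)
m(W) = -27 + W**2 - W/7 (m(W) = (W**2 + W/(-7)) - 27 = (W**2 - W/7) - 27 = -27 + W**2 - W/7)
(m(-10) + P)*(-2588 - 2910) = ((-27 + (-10)**2 - 1/7*(-10)) + 96)*(-2588 - 2910) = ((-27 + 100 + 10/7) + 96)*(-5498) = (521/7 + 96)*(-5498) = (1193/7)*(-5498) = -6559114/7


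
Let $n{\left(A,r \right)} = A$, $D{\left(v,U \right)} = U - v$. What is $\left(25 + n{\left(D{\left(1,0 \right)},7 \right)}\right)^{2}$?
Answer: $576$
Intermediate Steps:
$\left(25 + n{\left(D{\left(1,0 \right)},7 \right)}\right)^{2} = \left(25 + \left(0 - 1\right)\right)^{2} = \left(25 - 1\right)^{2} = 24^{2} = 576$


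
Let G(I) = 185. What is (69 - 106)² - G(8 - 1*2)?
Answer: 1184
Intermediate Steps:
(69 - 106)² - G(8 - 1*2) = (69 - 106)² - 1*185 = (-37)² - 185 = 1369 - 185 = 1184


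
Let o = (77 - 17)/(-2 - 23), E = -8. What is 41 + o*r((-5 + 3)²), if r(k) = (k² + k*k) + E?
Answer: -83/5 ≈ -16.600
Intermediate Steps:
o = -12/5 (o = 60/(-25) = 60*(-1/25) = -12/5 ≈ -2.4000)
r(k) = -8 + 2*k² (r(k) = (k² + k*k) - 8 = (k² + k²) - 8 = 2*k² - 8 = -8 + 2*k²)
41 + o*r((-5 + 3)²) = 41 - 12*(-8 + 2*((-5 + 3)²)²)/5 = 41 - 12*(-8 + 2*((-2)²)²)/5 = 41 - 12*(-8 + 2*4²)/5 = 41 - 12*(-8 + 2*16)/5 = 41 - 12*(-8 + 32)/5 = 41 - 12/5*24 = 41 - 288/5 = -83/5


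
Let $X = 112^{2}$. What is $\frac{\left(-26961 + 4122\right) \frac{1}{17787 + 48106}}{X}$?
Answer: $- \frac{22839}{826561792} \approx -2.7631 \cdot 10^{-5}$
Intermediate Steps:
$X = 12544$
$\frac{\left(-26961 + 4122\right) \frac{1}{17787 + 48106}}{X} = \frac{\left(-26961 + 4122\right) \frac{1}{17787 + 48106}}{12544} = - \frac{22839}{65893} \cdot \frac{1}{12544} = \left(-22839\right) \frac{1}{65893} \cdot \frac{1}{12544} = \left(- \frac{22839}{65893}\right) \frac{1}{12544} = - \frac{22839}{826561792}$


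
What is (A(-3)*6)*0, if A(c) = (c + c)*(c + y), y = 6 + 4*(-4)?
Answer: 0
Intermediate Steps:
y = -10 (y = 6 - 16 = -10)
A(c) = 2*c*(-10 + c) (A(c) = (c + c)*(c - 10) = (2*c)*(-10 + c) = 2*c*(-10 + c))
(A(-3)*6)*0 = ((2*(-3)*(-10 - 3))*6)*0 = ((2*(-3)*(-13))*6)*0 = (78*6)*0 = 468*0 = 0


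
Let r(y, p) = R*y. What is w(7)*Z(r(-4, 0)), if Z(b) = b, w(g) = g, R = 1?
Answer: -28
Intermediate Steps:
r(y, p) = y (r(y, p) = 1*y = y)
w(7)*Z(r(-4, 0)) = 7*(-4) = -28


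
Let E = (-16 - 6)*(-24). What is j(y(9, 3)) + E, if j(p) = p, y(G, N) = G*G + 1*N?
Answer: 612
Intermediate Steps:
y(G, N) = N + G² (y(G, N) = G² + N = N + G²)
E = 528 (E = -22*(-24) = 528)
j(y(9, 3)) + E = (3 + 9²) + 528 = (3 + 81) + 528 = 84 + 528 = 612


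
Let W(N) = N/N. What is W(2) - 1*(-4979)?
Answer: 4980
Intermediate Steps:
W(N) = 1
W(2) - 1*(-4979) = 1 - 1*(-4979) = 1 + 4979 = 4980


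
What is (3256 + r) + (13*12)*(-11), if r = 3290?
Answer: 4830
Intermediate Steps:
(3256 + r) + (13*12)*(-11) = (3256 + 3290) + (13*12)*(-11) = 6546 + 156*(-11) = 6546 - 1716 = 4830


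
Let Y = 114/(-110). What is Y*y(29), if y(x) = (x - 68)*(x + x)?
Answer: 128934/55 ≈ 2344.3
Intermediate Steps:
y(x) = 2*x*(-68 + x) (y(x) = (-68 + x)*(2*x) = 2*x*(-68 + x))
Y = -57/55 (Y = 114*(-1/110) = -57/55 ≈ -1.0364)
Y*y(29) = -114*29*(-68 + 29)/55 = -114*29*(-39)/55 = -57/55*(-2262) = 128934/55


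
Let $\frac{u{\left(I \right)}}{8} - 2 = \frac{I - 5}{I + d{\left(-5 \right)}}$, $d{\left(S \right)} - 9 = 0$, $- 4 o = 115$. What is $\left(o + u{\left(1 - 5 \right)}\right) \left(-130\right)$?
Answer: $\frac{7059}{2} \approx 3529.5$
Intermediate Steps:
$o = - \frac{115}{4}$ ($o = \left(- \frac{1}{4}\right) 115 = - \frac{115}{4} \approx -28.75$)
$d{\left(S \right)} = 9$ ($d{\left(S \right)} = 9 + 0 = 9$)
$u{\left(I \right)} = 16 + \frac{8 \left(-5 + I\right)}{9 + I}$ ($u{\left(I \right)} = 16 + 8 \frac{I - 5}{I + 9} = 16 + 8 \frac{-5 + I}{9 + I} = 16 + \frac{8 \left(-5 + I\right)}{9 + I}$)
$\left(o + u{\left(1 - 5 \right)}\right) \left(-130\right) = \left(- \frac{115}{4} + \frac{8 \left(13 + 3 \left(1 - 5\right)\right)}{9 + \left(1 - 5\right)}\right) \left(-130\right) = \left(- \frac{115}{4} + \frac{8 \left(13 + 3 \left(-4\right)\right)}{9 - 4}\right) \left(-130\right) = \left(- \frac{115}{4} + \frac{8 \left(13 - 12\right)}{5}\right) \left(-130\right) = \left(- \frac{115}{4} + 8 \cdot \frac{1}{5} \cdot 1\right) \left(-130\right) = \left(- \frac{115}{4} + \frac{8}{5}\right) \left(-130\right) = \left(- \frac{543}{20}\right) \left(-130\right) = \frac{7059}{2}$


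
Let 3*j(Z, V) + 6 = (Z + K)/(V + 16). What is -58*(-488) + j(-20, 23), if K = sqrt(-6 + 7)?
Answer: 3311315/117 ≈ 28302.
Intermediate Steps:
K = 1 (K = sqrt(1) = 1)
j(Z, V) = -2 + (1 + Z)/(3*(16 + V)) (j(Z, V) = -2 + ((Z + 1)/(V + 16))/3 = -2 + ((1 + Z)/(16 + V))/3 = -2 + (1 + Z)/(3*(16 + V)))
-58*(-488) + j(-20, 23) = -58*(-488) + (-95 - 20 - 6*23)/(3*(16 + 23)) = 28304 + (1/3)*(-95 - 20 - 138)/39 = 28304 + (1/3)*(1/39)*(-253) = 28304 - 253/117 = 3311315/117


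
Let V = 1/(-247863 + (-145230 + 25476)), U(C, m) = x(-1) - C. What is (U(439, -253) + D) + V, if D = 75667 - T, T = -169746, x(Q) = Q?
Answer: 90056239340/367617 ≈ 2.4497e+5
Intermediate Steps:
U(C, m) = -1 - C
D = 245413 (D = 75667 - 1*(-169746) = 75667 + 169746 = 245413)
V = -1/367617 (V = 1/(-247863 - 119754) = 1/(-367617) = -1/367617 ≈ -2.7202e-6)
(U(439, -253) + D) + V = ((-1 - 1*439) + 245413) - 1/367617 = ((-1 - 439) + 245413) - 1/367617 = (-440 + 245413) - 1/367617 = 244973 - 1/367617 = 90056239340/367617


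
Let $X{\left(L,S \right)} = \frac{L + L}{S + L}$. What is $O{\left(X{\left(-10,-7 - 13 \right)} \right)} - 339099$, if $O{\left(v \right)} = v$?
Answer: $- \frac{1017295}{3} \approx -3.391 \cdot 10^{5}$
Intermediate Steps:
$X{\left(L,S \right)} = \frac{2 L}{L + S}$
$O{\left(X{\left(-10,-7 - 13 \right)} \right)} - 339099 = 2 \left(-10\right) \frac{1}{-10 - 20} - 339099 = 2 \left(-10\right) \frac{1}{-30} - 339099 = 2 \left(-10\right) \left(- \frac{1}{30}\right) - 339099 = \frac{2}{3} - 339099 = - \frac{1017295}{3}$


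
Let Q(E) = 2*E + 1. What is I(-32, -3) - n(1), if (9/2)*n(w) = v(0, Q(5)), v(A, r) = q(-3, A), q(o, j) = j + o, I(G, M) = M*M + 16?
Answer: 77/3 ≈ 25.667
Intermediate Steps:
Q(E) = 1 + 2*E
I(G, M) = 16 + M² (I(G, M) = M² + 16 = 16 + M²)
v(A, r) = -3 + A (v(A, r) = A - 3 = -3 + A)
n(w) = -⅔ (n(w) = 2*(-3 + 0)/9 = (2/9)*(-3) = -⅔)
I(-32, -3) - n(1) = (16 + (-3)²) - 1*(-⅔) = (16 + 9) + ⅔ = 25 + ⅔ = 77/3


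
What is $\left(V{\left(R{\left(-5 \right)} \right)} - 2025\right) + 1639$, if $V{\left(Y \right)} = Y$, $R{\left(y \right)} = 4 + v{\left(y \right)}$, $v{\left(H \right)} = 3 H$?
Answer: $-397$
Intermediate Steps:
$R{\left(y \right)} = 4 + 3 y$
$\left(V{\left(R{\left(-5 \right)} \right)} - 2025\right) + 1639 = \left(\left(4 + 3 \left(-5\right)\right) - 2025\right) + 1639 = \left(\left(4 - 15\right) - 2025\right) + 1639 = \left(-11 - 2025\right) + 1639 = -2036 + 1639 = -397$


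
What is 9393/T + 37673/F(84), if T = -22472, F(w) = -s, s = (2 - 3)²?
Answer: -846597049/22472 ≈ -37673.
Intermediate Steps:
s = 1 (s = (-1)² = 1)
F(w) = -1 (F(w) = -1*1 = -1)
9393/T + 37673/F(84) = 9393/(-22472) + 37673/(-1) = 9393*(-1/22472) + 37673*(-1) = -9393/22472 - 37673 = -846597049/22472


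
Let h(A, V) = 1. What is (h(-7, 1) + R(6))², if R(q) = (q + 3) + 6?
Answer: 256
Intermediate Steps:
R(q) = 9 + q (R(q) = (3 + q) + 6 = 9 + q)
(h(-7, 1) + R(6))² = (1 + (9 + 6))² = (1 + 15)² = 16² = 256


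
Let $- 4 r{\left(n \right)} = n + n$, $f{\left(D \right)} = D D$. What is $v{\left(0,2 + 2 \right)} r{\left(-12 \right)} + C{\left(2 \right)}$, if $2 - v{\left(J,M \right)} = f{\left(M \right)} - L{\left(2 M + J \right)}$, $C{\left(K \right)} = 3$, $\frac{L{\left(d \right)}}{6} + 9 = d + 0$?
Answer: $-117$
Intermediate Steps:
$f{\left(D \right)} = D^{2}$
$L{\left(d \right)} = -54 + 6 d$ ($L{\left(d \right)} = -54 + 6 \left(d + 0\right) = -54 + 6 d$)
$r{\left(n \right)} = - \frac{n}{2}$ ($r{\left(n \right)} = - \frac{n + n}{4} = - \frac{2 n}{4} = - \frac{n}{2}$)
$v{\left(J,M \right)} = -52 - M^{2} + 6 J + 12 M$ ($v{\left(J,M \right)} = 2 - \left(M^{2} - \left(-54 + 6 \left(2 M + J\right)\right)\right) = 2 - \left(M^{2} - \left(-54 + 6 \left(J + 2 M\right)\right)\right) = 2 - \left(M^{2} - \left(-54 + \left(6 J + 12 M\right)\right)\right) = 2 - \left(M^{2} - \left(-54 + 6 J + 12 M\right)\right) = 2 - \left(54 + M^{2} - 12 M - 6 J\right) = 2 + \left(-54 - M^{2} + 6 J + 12 M\right) = -52 - M^{2} + 6 J + 12 M$)
$v{\left(0,2 + 2 \right)} r{\left(-12 \right)} + C{\left(2 \right)} = \left(-52 - \left(2 + 2\right)^{2} + 6 \cdot 0 + 12 \left(2 + 2\right)\right) \left(\left(- \frac{1}{2}\right) \left(-12\right)\right) + 3 = \left(-52 - 4^{2} + 0 + 12 \cdot 4\right) 6 + 3 = \left(-52 - 16 + 0 + 48\right) 6 + 3 = \left(-20\right) 6 + 3 = -120 + 3 = -117$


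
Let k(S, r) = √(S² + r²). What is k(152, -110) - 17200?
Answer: -17200 + 2*√8801 ≈ -17012.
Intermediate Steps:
k(152, -110) - 17200 = √(152² + (-110)²) - 17200 = √(23104 + 12100) - 17200 = √35204 - 17200 = 2*√8801 - 17200 = -17200 + 2*√8801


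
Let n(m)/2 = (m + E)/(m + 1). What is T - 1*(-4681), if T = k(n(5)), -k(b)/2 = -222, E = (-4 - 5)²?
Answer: 5125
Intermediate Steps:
E = 81 (E = (-9)² = 81)
n(m) = 2*(81 + m)/(1 + m) (n(m) = 2*((m + 81)/(m + 1)) = 2*((81 + m)/(1 + m)) = 2*(81 + m)/(1 + m))
k(b) = 444 (k(b) = -2*(-222) = 444)
T = 444
T - 1*(-4681) = 444 - 1*(-4681) = 444 + 4681 = 5125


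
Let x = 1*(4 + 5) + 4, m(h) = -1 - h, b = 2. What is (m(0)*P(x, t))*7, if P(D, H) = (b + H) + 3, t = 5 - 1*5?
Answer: -35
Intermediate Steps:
x = 13 (x = 1*9 + 4 = 9 + 4 = 13)
t = 0 (t = 5 - 5 = 0)
P(D, H) = 5 + H (P(D, H) = (2 + H) + 3 = 5 + H)
(m(0)*P(x, t))*7 = ((-1 - 1*0)*(5 + 0))*7 = ((-1 + 0)*5)*7 = -1*5*7 = -5*7 = -35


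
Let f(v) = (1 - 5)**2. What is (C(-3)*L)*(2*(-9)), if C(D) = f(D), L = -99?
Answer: 28512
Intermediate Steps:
f(v) = 16 (f(v) = (-4)**2 = 16)
C(D) = 16
(C(-3)*L)*(2*(-9)) = (16*(-99))*(2*(-9)) = -1584*(-18) = 28512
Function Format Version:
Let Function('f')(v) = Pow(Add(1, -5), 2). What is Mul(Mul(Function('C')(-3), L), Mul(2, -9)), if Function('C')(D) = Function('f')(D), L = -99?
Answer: 28512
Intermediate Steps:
Function('f')(v) = 16 (Function('f')(v) = Pow(-4, 2) = 16)
Function('C')(D) = 16
Mul(Mul(Function('C')(-3), L), Mul(2, -9)) = Mul(Mul(16, -99), Mul(2, -9)) = Mul(-1584, -18) = 28512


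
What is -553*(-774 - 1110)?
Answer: 1041852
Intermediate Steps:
-553*(-774 - 1110) = -553*(-1884) = 1041852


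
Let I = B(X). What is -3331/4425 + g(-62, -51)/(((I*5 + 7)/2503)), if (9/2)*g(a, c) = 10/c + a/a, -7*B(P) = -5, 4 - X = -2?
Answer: 1040725684/25049925 ≈ 41.546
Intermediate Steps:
X = 6 (X = 4 - 1*(-2) = 4 + 2 = 6)
B(P) = 5/7 (B(P) = -1/7*(-5) = 5/7)
I = 5/7 ≈ 0.71429
g(a, c) = 2/9 + 20/(9*c) (g(a, c) = 2*(10/c + a/a)/9 = 2*(10/c + 1)/9 = 2*(1 + 10/c)/9 = 2/9 + 20/(9*c))
-3331/4425 + g(-62, -51)/(((I*5 + 7)/2503)) = -3331/4425 + ((2/9)*(10 - 51)/(-51))/((((5/7)*5 + 7)/2503)) = -3331*1/4425 + ((2/9)*(-1/51)*(-41))/(((25/7 + 7)*(1/2503))) = -3331/4425 + 82/(459*(((74/7)*(1/2503)))) = -3331/4425 + 82/(459*(74/17521)) = -3331/4425 + (82/459)*(17521/74) = -3331/4425 + 718361/16983 = 1040725684/25049925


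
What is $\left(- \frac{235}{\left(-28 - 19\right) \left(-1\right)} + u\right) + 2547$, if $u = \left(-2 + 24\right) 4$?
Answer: $2630$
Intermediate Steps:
$u = 88$ ($u = 22 \cdot 4 = 88$)
$\left(- \frac{235}{\left(-28 - 19\right) \left(-1\right)} + u\right) + 2547 = \left(- \frac{235}{\left(-28 - 19\right) \left(-1\right)} + 88\right) + 2547 = \left(- \frac{235}{\left(-47\right) \left(-1\right)} + 88\right) + 2547 = \left(- \frac{235}{47} + 88\right) + 2547 = \left(\left(-235\right) \frac{1}{47} + 88\right) + 2547 = \left(-5 + 88\right) + 2547 = 83 + 2547 = 2630$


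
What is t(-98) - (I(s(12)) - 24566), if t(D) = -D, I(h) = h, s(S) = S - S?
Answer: 24664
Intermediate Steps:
s(S) = 0
t(-98) - (I(s(12)) - 24566) = -1*(-98) - (0 - 24566) = 98 - 1*(-24566) = 98 + 24566 = 24664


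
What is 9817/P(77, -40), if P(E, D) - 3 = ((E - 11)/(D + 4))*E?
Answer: -58902/829 ≈ -71.052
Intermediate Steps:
P(E, D) = 3 + E*(-11 + E)/(4 + D) (P(E, D) = 3 + ((E - 11)/(D + 4))*E = 3 + ((-11 + E)/(4 + D))*E = 3 + E*(-11 + E)/(4 + D))
9817/P(77, -40) = 9817/(((12 + 77**2 - 11*77 + 3*(-40))/(4 - 40))) = 9817/(((12 + 5929 - 847 - 120)/(-36))) = 9817/((-1/36*4974)) = 9817/(-829/6) = 9817*(-6/829) = -58902/829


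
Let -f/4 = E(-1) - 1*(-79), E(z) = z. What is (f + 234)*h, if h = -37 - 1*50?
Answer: 6786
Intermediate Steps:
h = -87 (h = -37 - 50 = -87)
f = -312 (f = -4*(-1 - 1*(-79)) = -4*(-1 + 79) = -4*78 = -312)
(f + 234)*h = (-312 + 234)*(-87) = -78*(-87) = 6786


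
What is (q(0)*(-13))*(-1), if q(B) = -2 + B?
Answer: -26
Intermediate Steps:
(q(0)*(-13))*(-1) = ((-2 + 0)*(-13))*(-1) = -2*(-13)*(-1) = 26*(-1) = -26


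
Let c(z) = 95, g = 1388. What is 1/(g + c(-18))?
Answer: 1/1483 ≈ 0.00067431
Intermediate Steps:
1/(g + c(-18)) = 1/(1388 + 95) = 1/1483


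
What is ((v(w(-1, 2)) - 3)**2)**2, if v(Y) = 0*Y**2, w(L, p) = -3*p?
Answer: 81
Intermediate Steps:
v(Y) = 0
((v(w(-1, 2)) - 3)**2)**2 = ((0 - 3)**2)**2 = ((-3)**2)**2 = 9**2 = 81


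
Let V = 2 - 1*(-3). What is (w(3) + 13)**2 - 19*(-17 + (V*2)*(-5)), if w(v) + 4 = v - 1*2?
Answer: 1373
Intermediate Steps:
V = 5 (V = 2 + 3 = 5)
w(v) = -6 + v (w(v) = -4 + (v - 1*2) = -4 + (v - 2) = -4 + (-2 + v) = -6 + v)
(w(3) + 13)**2 - 19*(-17 + (V*2)*(-5)) = ((-6 + 3) + 13)**2 - 19*(-17 + (5*2)*(-5)) = (-3 + 13)**2 - 19*(-17 + 10*(-5)) = 10**2 - 19*(-17 - 50) = 100 - 19*(-67) = 100 + 1273 = 1373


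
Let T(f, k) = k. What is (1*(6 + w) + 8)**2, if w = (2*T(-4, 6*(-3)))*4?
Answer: 16900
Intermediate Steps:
w = -144 (w = (2*(6*(-3)))*4 = (2*(-18))*4 = -36*4 = -144)
(1*(6 + w) + 8)**2 = (1*(6 - 144) + 8)**2 = (1*(-138) + 8)**2 = (-138 + 8)**2 = (-130)**2 = 16900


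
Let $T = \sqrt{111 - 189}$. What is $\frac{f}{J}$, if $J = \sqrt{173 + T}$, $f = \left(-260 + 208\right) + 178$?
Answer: $\frac{126}{\sqrt{173 + i \sqrt{78}}} \approx 9.5703 - 0.24412 i$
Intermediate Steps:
$T = i \sqrt{78}$ ($T = \sqrt{-78} = i \sqrt{78} \approx 8.8318 i$)
$f = 126$ ($f = -52 + 178 = 126$)
$J = \sqrt{173 + i \sqrt{78}} \approx 13.157 + 0.33562 i$
$\frac{f}{J} = \frac{126}{\sqrt{173 + i \sqrt{78}}}$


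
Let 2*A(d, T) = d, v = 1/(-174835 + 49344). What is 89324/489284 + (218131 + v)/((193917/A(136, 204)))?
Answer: 76077099127518239/992220583070429 ≈ 76.674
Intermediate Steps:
v = -1/125491 (v = 1/(-125491) = -1/125491 ≈ -7.9687e-6)
A(d, T) = d/2
89324/489284 + (218131 + v)/((193917/A(136, 204))) = 89324/489284 + (218131 - 1/125491)/((193917/(((½)*136)))) = 89324*(1/489284) + 27373477320/(125491*((193917/68))) = 22331/122321 + 27373477320/(125491*((193917*(1/68)))) = 22331/122321 + 27373477320/(125491*(193917/68)) = 22331/122321 + (27373477320/125491)*(68/193917) = 22331/122321 + 620465485920/8111612749 = 76077099127518239/992220583070429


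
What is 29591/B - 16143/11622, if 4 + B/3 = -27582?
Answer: -10768391/6165471 ≈ -1.7466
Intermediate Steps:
B = -82758 (B = -12 + 3*(-27582) = -12 - 82746 = -82758)
29591/B - 16143/11622 = 29591/(-82758) - 16143/11622 = 29591*(-1/82758) - 16143*1/11622 = -29591/82758 - 5381/3874 = -10768391/6165471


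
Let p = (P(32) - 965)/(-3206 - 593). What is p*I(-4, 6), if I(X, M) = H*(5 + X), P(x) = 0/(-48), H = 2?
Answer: 1930/3799 ≈ 0.50803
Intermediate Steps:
P(x) = 0 (P(x) = 0*(-1/48) = 0)
I(X, M) = 10 + 2*X (I(X, M) = 2*(5 + X) = 10 + 2*X)
p = 965/3799 (p = (0 - 965)/(-3206 - 593) = -965/(-3799) = -965*(-1/3799) = 965/3799 ≈ 0.25401)
p*I(-4, 6) = 965*(10 + 2*(-4))/3799 = 965*(10 - 8)/3799 = (965/3799)*2 = 1930/3799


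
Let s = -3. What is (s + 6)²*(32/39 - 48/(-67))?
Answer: 12048/871 ≈ 13.832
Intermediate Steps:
(s + 6)²*(32/39 - 48/(-67)) = (-3 + 6)²*(32/39 - 48/(-67)) = 3²*(32*(1/39) - 48*(-1/67)) = 9*(32/39 + 48/67) = 9*(4016/2613) = 12048/871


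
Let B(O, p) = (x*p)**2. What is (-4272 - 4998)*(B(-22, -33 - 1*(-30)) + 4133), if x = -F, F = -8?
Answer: -43652430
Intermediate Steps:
x = 8 (x = -1*(-8) = 8)
B(O, p) = 64*p**2 (B(O, p) = (8*p)**2 = 64*p**2)
(-4272 - 4998)*(B(-22, -33 - 1*(-30)) + 4133) = (-4272 - 4998)*(64*(-33 - 1*(-30))**2 + 4133) = -9270*(64*(-33 + 30)**2 + 4133) = -9270*(64*(-3)**2 + 4133) = -9270*(64*9 + 4133) = -9270*(576 + 4133) = -9270*4709 = -43652430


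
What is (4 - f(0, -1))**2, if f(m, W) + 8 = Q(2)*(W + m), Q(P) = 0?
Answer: 144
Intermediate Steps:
f(m, W) = -8 (f(m, W) = -8 + 0*(W + m) = -8 + 0 = -8)
(4 - f(0, -1))**2 = (4 - 1*(-8))**2 = (4 + 8)**2 = 12**2 = 144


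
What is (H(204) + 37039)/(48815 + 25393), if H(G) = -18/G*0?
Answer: 37039/74208 ≈ 0.49912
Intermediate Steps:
H(G) = 0
(H(204) + 37039)/(48815 + 25393) = (0 + 37039)/(48815 + 25393) = 37039/74208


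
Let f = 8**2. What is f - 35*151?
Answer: -5221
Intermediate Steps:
f = 64
f - 35*151 = 64 - 35*151 = 64 - 5285 = -5221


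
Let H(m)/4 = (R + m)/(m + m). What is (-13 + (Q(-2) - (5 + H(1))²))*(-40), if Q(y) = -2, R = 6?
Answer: 15040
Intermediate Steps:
H(m) = 2*(6 + m)/m (H(m) = 4*((6 + m)/(m + m)) = 4*((6 + m)/((2*m))) = 4*((6 + m)*(1/(2*m))) = 4*((6 + m)/(2*m)) = 2*(6 + m)/m)
(-13 + (Q(-2) - (5 + H(1))²))*(-40) = (-13 + (-2 - (5 + (2 + 12/1))²))*(-40) = (-13 + (-2 - (5 + (2 + 12*1))²))*(-40) = (-13 + (-2 - (5 + (2 + 12))²))*(-40) = (-13 + (-2 - (5 + 14)²))*(-40) = (-13 + (-2 - 1*19²))*(-40) = (-13 + (-2 - 1*361))*(-40) = (-13 + (-2 - 361))*(-40) = (-13 - 363)*(-40) = -376*(-40) = 15040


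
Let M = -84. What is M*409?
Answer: -34356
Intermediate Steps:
M*409 = -84*409 = -34356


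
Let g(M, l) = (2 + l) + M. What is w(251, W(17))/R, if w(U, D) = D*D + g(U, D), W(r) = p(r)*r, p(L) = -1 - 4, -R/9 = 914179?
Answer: -7393/8227611 ≈ -0.00089856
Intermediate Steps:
R = -8227611 (R = -9*914179 = -8227611)
p(L) = -5
g(M, l) = 2 + M + l
W(r) = -5*r
w(U, D) = 2 + D + U + D**2 (w(U, D) = D*D + (2 + U + D) = D**2 + (2 + D + U) = 2 + D + U + D**2)
w(251, W(17))/R = (2 - 5*17 + 251 + (-5*17)**2)/(-8227611) = (2 - 85 + 251 + (-85)**2)*(-1/8227611) = (2 - 85 + 251 + 7225)*(-1/8227611) = 7393*(-1/8227611) = -7393/8227611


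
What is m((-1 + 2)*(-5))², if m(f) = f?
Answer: 25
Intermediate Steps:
m((-1 + 2)*(-5))² = ((-1 + 2)*(-5))² = (1*(-5))² = (-5)² = 25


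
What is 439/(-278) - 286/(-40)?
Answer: 15487/2780 ≈ 5.5709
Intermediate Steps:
439/(-278) - 286/(-40) = 439*(-1/278) - 286*(-1/40) = -439/278 + 143/20 = 15487/2780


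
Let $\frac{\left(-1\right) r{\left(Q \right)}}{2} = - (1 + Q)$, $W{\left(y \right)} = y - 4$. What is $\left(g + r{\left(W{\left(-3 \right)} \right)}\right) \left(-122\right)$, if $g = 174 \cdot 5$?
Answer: $-104676$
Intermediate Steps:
$g = 870$
$W{\left(y \right)} = -4 + y$
$r{\left(Q \right)} = 2 + 2 Q$ ($r{\left(Q \right)} = - 2 \left(- (1 + Q)\right) = - 2 \left(-1 - Q\right) = 2 + 2 Q$)
$\left(g + r{\left(W{\left(-3 \right)} \right)}\right) \left(-122\right) = \left(870 + \left(2 + 2 \left(-4 - 3\right)\right)\right) \left(-122\right) = \left(870 + \left(2 + 2 \left(-7\right)\right)\right) \left(-122\right) = \left(870 + \left(2 - 14\right)\right) \left(-122\right) = \left(870 - 12\right) \left(-122\right) = 858 \left(-122\right) = -104676$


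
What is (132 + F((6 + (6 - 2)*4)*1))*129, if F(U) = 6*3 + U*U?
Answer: 81786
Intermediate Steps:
F(U) = 18 + U**2
(132 + F((6 + (6 - 2)*4)*1))*129 = (132 + (18 + ((6 + (6 - 2)*4)*1)**2))*129 = (132 + (18 + ((6 + 4*4)*1)**2))*129 = (132 + (18 + ((6 + 16)*1)**2))*129 = (132 + (18 + (22*1)**2))*129 = (132 + (18 + 22**2))*129 = (132 + (18 + 484))*129 = (132 + 502)*129 = 634*129 = 81786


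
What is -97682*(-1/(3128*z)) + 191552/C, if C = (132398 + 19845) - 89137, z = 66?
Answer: 672203641/191589816 ≈ 3.5086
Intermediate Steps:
C = 63106 (C = 152243 - 89137 = 63106)
-97682*(-1/(3128*z)) + 191552/C = -97682/((66*(-46))*(4*17)) + 191552/63106 = -97682/((-3036*68)) + 191552*(1/63106) = -97682/(-206448) + 95776/31553 = -97682*(-1/206448) + 95776/31553 = 2873/6072 + 95776/31553 = 672203641/191589816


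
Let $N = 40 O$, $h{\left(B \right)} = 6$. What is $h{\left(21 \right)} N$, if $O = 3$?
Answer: $720$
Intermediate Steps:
$N = 120$ ($N = 40 \cdot 3 = 120$)
$h{\left(21 \right)} N = 6 \cdot 120 = 720$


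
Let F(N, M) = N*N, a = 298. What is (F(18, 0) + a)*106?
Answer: 65932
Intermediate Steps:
F(N, M) = N²
(F(18, 0) + a)*106 = (18² + 298)*106 = (324 + 298)*106 = 622*106 = 65932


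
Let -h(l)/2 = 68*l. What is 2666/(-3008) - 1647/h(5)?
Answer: 196331/127840 ≈ 1.5358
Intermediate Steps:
h(l) = -136*l
2666/(-3008) - 1647/h(5) = 2666/(-3008) - 1647/((-136*5)) = 2666*(-1/3008) - 1647/(-680) = -1333/1504 - 1647*(-1/680) = -1333/1504 + 1647/680 = 196331/127840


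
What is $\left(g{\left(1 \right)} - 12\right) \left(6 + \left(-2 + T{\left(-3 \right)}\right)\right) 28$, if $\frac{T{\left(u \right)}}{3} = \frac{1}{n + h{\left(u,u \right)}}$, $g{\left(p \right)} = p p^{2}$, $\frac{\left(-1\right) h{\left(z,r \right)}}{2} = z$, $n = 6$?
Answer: $-1309$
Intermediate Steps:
$h{\left(z,r \right)} = - 2 z$
$g{\left(p \right)} = p^{3}$
$T{\left(u \right)} = \frac{3}{6 - 2 u}$
$\left(g{\left(1 \right)} - 12\right) \left(6 + \left(-2 + T{\left(-3 \right)}\right)\right) 28 = \left(1^{3} - 12\right) \left(6 - \left(2 + \frac{3}{-6 + 2 \left(-3\right)}\right)\right) 28 = \left(1 - 12\right) \left(6 - \left(2 + \frac{3}{-6 - 6}\right)\right) 28 = - 11 \left(6 - \left(2 + \frac{3}{-12}\right)\right) 28 = - 11 \left(6 - \frac{7}{4}\right) 28 = \left(-11\right) \frac{17}{4} \cdot 28 = \left(- \frac{187}{4}\right) 28 = -1309$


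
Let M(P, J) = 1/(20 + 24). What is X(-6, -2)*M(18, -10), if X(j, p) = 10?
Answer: 5/22 ≈ 0.22727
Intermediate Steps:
M(P, J) = 1/44
X(-6, -2)*M(18, -10) = 10*(1/44) = 5/22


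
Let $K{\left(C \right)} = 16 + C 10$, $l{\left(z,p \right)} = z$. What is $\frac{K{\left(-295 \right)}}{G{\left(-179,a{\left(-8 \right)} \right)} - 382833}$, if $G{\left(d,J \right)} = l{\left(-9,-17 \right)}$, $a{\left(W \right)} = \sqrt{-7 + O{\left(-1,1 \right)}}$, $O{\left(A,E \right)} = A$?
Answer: $\frac{163}{21269} \approx 0.0076637$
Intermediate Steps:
$a{\left(W \right)} = 2 i \sqrt{2}$ ($a{\left(W \right)} = \sqrt{-7 - 1} = \sqrt{-8} = 2 i \sqrt{2}$)
$G{\left(d,J \right)} = -9$
$K{\left(C \right)} = 16 + 10 C$
$\frac{K{\left(-295 \right)}}{G{\left(-179,a{\left(-8 \right)} \right)} - 382833} = \frac{16 + 10 \left(-295\right)}{-9 - 382833} = \frac{16 - 2950}{-382842} = \left(-2934\right) \left(- \frac{1}{382842}\right) = \frac{163}{21269}$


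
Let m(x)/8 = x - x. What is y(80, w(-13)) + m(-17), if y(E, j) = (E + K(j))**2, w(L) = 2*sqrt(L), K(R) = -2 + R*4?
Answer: 5252 + 1248*I*sqrt(13) ≈ 5252.0 + 4499.7*I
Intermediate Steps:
K(R) = -2 + 4*R
y(E, j) = (-2 + E + 4*j)**2 (y(E, j) = (E + (-2 + 4*j))**2 = (-2 + E + 4*j)**2)
m(x) = 0 (m(x) = 8*(x - x) = 8*0 = 0)
y(80, w(-13)) + m(-17) = (-2 + 80 + 4*(2*sqrt(-13)))**2 + 0 = (-2 + 80 + 4*(2*(I*sqrt(13))))**2 + 0 = (-2 + 80 + 4*(2*I*sqrt(13)))**2 + 0 = (-2 + 80 + 8*I*sqrt(13))**2 + 0 = (78 + 8*I*sqrt(13))**2 + 0 = (78 + 8*I*sqrt(13))**2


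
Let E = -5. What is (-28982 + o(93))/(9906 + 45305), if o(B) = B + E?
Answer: -28894/55211 ≈ -0.52334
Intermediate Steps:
o(B) = -5 + B (o(B) = B - 5 = -5 + B)
(-28982 + o(93))/(9906 + 45305) = (-28982 + (-5 + 93))/(9906 + 45305) = (-28982 + 88)/55211 = -28894*1/55211 = -28894/55211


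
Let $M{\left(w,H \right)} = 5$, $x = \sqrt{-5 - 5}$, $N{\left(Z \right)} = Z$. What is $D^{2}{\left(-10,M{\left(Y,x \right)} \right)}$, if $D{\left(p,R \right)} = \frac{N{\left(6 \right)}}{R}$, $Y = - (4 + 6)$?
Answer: $\frac{36}{25} \approx 1.44$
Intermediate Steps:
$Y = -10$ ($Y = \left(-1\right) 10 = -10$)
$x = i \sqrt{10}$ ($x = \sqrt{-10} = i \sqrt{10} \approx 3.1623 i$)
$D{\left(p,R \right)} = \frac{6}{R}$
$D^{2}{\left(-10,M{\left(Y,x \right)} \right)} = \left(\frac{6}{5}\right)^{2} = \frac{36}{25}$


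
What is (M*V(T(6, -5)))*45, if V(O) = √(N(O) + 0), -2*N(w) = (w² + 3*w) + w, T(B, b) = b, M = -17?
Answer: -765*I*√10/2 ≈ -1209.6*I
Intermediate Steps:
N(w) = -2*w - w²/2 (N(w) = -((w² + 3*w) + w)/2 = -(w² + 4*w)/2 = -2*w - w²/2)
V(O) = √2*√(-O*(4 + O))/2 (V(O) = √(-O*(4 + O)/2 + 0) = √(-O*(4 + O)/2) = √2*√(-O*(4 + O))/2)
(M*V(T(6, -5)))*45 = -17*√2*√(-1*(-5)*(4 - 5))/2*45 = -17*√2*√(-1*(-5)*(-1))/2*45 = -17*√2*√(-5)/2*45 = -17*√2*I*√5/2*45 = -17*I*√10/2*45 = -765*I*√10/2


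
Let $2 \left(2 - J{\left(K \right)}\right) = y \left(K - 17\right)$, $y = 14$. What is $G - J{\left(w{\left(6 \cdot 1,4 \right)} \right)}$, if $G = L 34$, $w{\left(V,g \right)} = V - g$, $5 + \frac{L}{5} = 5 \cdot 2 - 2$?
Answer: $403$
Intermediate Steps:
$L = 15$ ($L = -25 + 5 \left(5 \cdot 2 - 2\right) = -25 + 5 \left(10 - 2\right) = -25 + 5 \cdot 8 = -25 + 40 = 15$)
$G = 510$ ($G = 15 \cdot 34 = 510$)
$J{\left(K \right)} = 121 - 7 K$ ($J{\left(K \right)} = 2 - \frac{14 \left(K - 17\right)}{2} = 2 - \frac{14 \left(-17 + K\right)}{2} = 2 - \frac{-238 + 14 K}{2} = 2 - \left(-119 + 7 K\right) = 121 - 7 K$)
$G - J{\left(w{\left(6 \cdot 1,4 \right)} \right)} = 510 - \left(121 - 7 \left(6 \cdot 1 - 4\right)\right) = 510 - \left(121 - 7 \left(6 - 4\right)\right) = 510 - \left(121 - 14\right) = 510 - 107 = 403$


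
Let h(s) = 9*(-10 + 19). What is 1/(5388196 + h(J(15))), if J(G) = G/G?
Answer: 1/5388277 ≈ 1.8559e-7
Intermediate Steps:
J(G) = 1
h(s) = 81 (h(s) = 9*9 = 81)
1/(5388196 + h(J(15))) = 1/(5388196 + 81) = 1/5388277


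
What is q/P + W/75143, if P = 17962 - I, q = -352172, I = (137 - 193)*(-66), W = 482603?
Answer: -9789223099/535995019 ≈ -18.264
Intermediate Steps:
I = 3696 (I = -56*(-66) = 3696)
P = 14266 (P = 17962 - 1*3696 = 17962 - 3696 = 14266)
q/P + W/75143 = -352172/14266 + 482603/75143 = -352172*1/14266 + 482603*(1/75143) = -176086/7133 + 482603/75143 = -9789223099/535995019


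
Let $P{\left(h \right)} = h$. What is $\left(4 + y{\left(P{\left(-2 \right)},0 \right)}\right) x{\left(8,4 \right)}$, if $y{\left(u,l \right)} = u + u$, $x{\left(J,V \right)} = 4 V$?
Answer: $0$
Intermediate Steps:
$y{\left(u,l \right)} = 2 u$
$\left(4 + y{\left(P{\left(-2 \right)},0 \right)}\right) x{\left(8,4 \right)} = \left(4 + 2 \left(-2\right)\right) 4 \cdot 4 = \left(4 - 4\right) 16 = 0 \cdot 16 = 0$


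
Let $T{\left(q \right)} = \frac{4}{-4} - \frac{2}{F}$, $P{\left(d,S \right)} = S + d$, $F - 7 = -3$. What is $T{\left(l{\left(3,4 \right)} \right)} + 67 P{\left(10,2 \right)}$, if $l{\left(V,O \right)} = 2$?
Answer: $\frac{1605}{2} \approx 802.5$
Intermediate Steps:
$F = 4$ ($F = 7 - 3 = 4$)
$T{\left(q \right)} = - \frac{3}{2}$ ($T{\left(q \right)} = \frac{4}{-4} - \frac{2}{4} = 4 \left(- \frac{1}{4}\right) - \frac{1}{2} = -1 - \frac{1}{2} = - \frac{3}{2}$)
$T{\left(l{\left(3,4 \right)} \right)} + 67 P{\left(10,2 \right)} = - \frac{3}{2} + 67 \left(2 + 10\right) = - \frac{3}{2} + 67 \cdot 12 = - \frac{3}{2} + 804 = \frac{1605}{2}$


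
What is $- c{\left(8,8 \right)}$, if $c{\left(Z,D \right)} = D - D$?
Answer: $0$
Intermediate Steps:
$c{\left(Z,D \right)} = 0$
$- c{\left(8,8 \right)} = \left(-1\right) 0 = 0$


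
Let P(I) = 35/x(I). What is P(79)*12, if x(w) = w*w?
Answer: 420/6241 ≈ 0.067297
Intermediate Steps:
x(w) = w**2
P(I) = 35/I**2 (P(I) = 35/(I**2) = 35/I**2)
P(79)*12 = (35/79**2)*12 = (35*(1/6241))*12 = (35/6241)*12 = 420/6241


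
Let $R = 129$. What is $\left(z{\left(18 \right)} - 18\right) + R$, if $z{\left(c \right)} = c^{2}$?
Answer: $435$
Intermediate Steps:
$\left(z{\left(18 \right)} - 18\right) + R = \left(18^{2} - 18\right) + 129 = \left(324 - 18\right) + 129 = 306 + 129 = 435$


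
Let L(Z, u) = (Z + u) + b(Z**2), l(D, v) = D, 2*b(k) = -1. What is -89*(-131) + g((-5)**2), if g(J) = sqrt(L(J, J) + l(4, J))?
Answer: 11659 + sqrt(214)/2 ≈ 11666.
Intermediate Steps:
b(k) = -1/2 (b(k) = (1/2)*(-1) = -1/2)
L(Z, u) = -1/2 + Z + u (L(Z, u) = (Z + u) - 1/2 = -1/2 + Z + u)
g(J) = sqrt(7/2 + 2*J) (g(J) = sqrt((-1/2 + J + J) + 4) = sqrt((-1/2 + 2*J) + 4) = sqrt(7/2 + 2*J))
-89*(-131) + g((-5)**2) = -89*(-131) + sqrt(14 + 8*(-5)**2)/2 = 11659 + sqrt(14 + 8*25)/2 = 11659 + sqrt(14 + 200)/2 = 11659 + sqrt(214)/2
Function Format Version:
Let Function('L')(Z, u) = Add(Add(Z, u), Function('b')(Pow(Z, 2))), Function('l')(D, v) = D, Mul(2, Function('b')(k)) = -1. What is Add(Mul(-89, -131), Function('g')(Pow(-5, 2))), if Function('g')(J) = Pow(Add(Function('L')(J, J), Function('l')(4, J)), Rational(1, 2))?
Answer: Add(11659, Mul(Rational(1, 2), Pow(214, Rational(1, 2)))) ≈ 11666.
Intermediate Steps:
Function('b')(k) = Rational(-1, 2) (Function('b')(k) = Mul(Rational(1, 2), -1) = Rational(-1, 2))
Function('L')(Z, u) = Add(Rational(-1, 2), Z, u) (Function('L')(Z, u) = Add(Add(Z, u), Rational(-1, 2)) = Add(Rational(-1, 2), Z, u))
Function('g')(J) = Pow(Add(Rational(7, 2), Mul(2, J)), Rational(1, 2)) (Function('g')(J) = Pow(Add(Add(Rational(-1, 2), J, J), 4), Rational(1, 2)) = Pow(Add(Add(Rational(-1, 2), Mul(2, J)), 4), Rational(1, 2)) = Pow(Add(Rational(7, 2), Mul(2, J)), Rational(1, 2)))
Add(Mul(-89, -131), Function('g')(Pow(-5, 2))) = Add(Mul(-89, -131), Mul(Rational(1, 2), Pow(Add(14, Mul(8, Pow(-5, 2))), Rational(1, 2)))) = Add(11659, Mul(Rational(1, 2), Pow(Add(14, Mul(8, 25)), Rational(1, 2)))) = Add(11659, Mul(Rational(1, 2), Pow(Add(14, 200), Rational(1, 2)))) = Add(11659, Mul(Rational(1, 2), Pow(214, Rational(1, 2))))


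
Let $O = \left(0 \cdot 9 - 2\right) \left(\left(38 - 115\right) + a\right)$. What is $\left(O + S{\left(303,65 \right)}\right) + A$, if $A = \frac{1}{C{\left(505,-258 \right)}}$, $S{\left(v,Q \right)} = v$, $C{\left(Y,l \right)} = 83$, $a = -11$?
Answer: $\frac{39758}{83} \approx 479.01$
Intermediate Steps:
$O = 176$ ($O = \left(0 \cdot 9 - 2\right) \left(\left(38 - 115\right) - 11\right) = \left(0 - 2\right) \left(\left(38 - 115\right) - 11\right) = - 2 \left(-77 - 11\right) = \left(-2\right) \left(-88\right) = 176$)
$A = \frac{1}{83} \approx 0.012048$
$\left(O + S{\left(303,65 \right)}\right) + A = \left(176 + 303\right) + \frac{1}{83} = 479 + \frac{1}{83} = \frac{39758}{83}$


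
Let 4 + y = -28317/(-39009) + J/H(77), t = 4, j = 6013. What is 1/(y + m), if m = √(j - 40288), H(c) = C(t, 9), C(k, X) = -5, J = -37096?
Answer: 31346749691345/232610051930656804 - 21134751125*I*√1371/232610051930656804 ≈ 0.00013476 - 3.3642e-6*I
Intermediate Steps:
H(c) = -5
m = 5*I*√1371 (m = √(6013 - 40288) = √(-34275) = 5*I*√1371 ≈ 185.14*I)
y = 482146423/65015 (y = -4 + (-28317/(-39009) - 37096/(-5)) = -4 + (-28317*(-1/39009) - 37096*(-⅕)) = -4 + (9439/13003 + 37096/5) = -4 + 482406483/65015 = 482146423/65015 ≈ 7415.9)
1/(y + m) = 1/(482146423/65015 + 5*I*√1371)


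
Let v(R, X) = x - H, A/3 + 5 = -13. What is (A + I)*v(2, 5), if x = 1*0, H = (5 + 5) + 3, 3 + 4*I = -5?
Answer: 728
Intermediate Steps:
I = -2 (I = -¾ + (¼)*(-5) = -¾ - 5/4 = -2)
A = -54 (A = -15 + 3*(-13) = -15 - 39 = -54)
H = 13 (H = 10 + 3 = 13)
x = 0
v(R, X) = -13 (v(R, X) = 0 - 1*13 = 0 - 13 = -13)
(A + I)*v(2, 5) = (-54 - 2)*(-13) = -56*(-13) = 728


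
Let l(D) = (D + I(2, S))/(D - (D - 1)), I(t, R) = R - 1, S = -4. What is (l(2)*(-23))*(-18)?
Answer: -1242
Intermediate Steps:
I(t, R) = -1 + R
l(D) = -5 + D (l(D) = (D + (-1 - 4))/(D - (D - 1)) = (D - 5)/(D - (-1 + D)) = (-5 + D)/(D + (1 - D)) = (-5 + D)/1 = (-5 + D)*1 = -5 + D)
(l(2)*(-23))*(-18) = ((-5 + 2)*(-23))*(-18) = -3*(-23)*(-18) = 69*(-18) = -1242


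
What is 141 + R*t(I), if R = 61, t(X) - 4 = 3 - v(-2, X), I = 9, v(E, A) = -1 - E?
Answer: 507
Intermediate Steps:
t(X) = 6 (t(X) = 4 + (3 - (-1 - 1*(-2))) = 4 + (3 - (-1 + 2)) = 4 + (3 - 1*1) = 4 + (3 - 1) = 4 + 2 = 6)
141 + R*t(I) = 141 + 61*6 = 141 + 366 = 507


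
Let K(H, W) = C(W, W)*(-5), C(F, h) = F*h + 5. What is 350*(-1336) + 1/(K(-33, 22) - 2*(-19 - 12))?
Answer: -1114290801/2383 ≈ -4.6760e+5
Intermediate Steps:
C(F, h) = 5 + F*h
K(H, W) = -25 - 5*W² (K(H, W) = (5 + W*W)*(-5) = (5 + W²)*(-5) = -25 - 5*W²)
350*(-1336) + 1/(K(-33, 22) - 2*(-19 - 12)) = 350*(-1336) + 1/((-25 - 5*22²) - 2*(-19 - 12)) = -467600 + 1/((-25 - 5*484) - 2*(-31)) = -467600 + 1/((-25 - 2420) + 62) = -467600 + 1/(-2445 + 62) = -467600 + 1/(-2383) = -467600 - 1/2383 = -1114290801/2383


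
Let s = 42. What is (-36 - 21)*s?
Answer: -2394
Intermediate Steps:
(-36 - 21)*s = (-36 - 21)*42 = -57*42 = -2394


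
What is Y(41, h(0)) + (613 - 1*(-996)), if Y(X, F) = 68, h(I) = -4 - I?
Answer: 1677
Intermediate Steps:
Y(41, h(0)) + (613 - 1*(-996)) = 68 + (613 - 1*(-996)) = 68 + (613 + 996) = 68 + 1609 = 1677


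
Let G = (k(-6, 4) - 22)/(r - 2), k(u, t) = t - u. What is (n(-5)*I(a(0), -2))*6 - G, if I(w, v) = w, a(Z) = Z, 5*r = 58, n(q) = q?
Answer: 5/4 ≈ 1.2500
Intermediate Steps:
r = 58/5 (r = (⅕)*58 = 58/5 ≈ 11.600)
G = -5/4 (G = ((4 - 1*(-6)) - 22)/(58/5 - 2) = ((4 + 6) - 22)/(48/5) = (10 - 22)*(5/48) = -12*5/48 = -5/4 ≈ -1.2500)
(n(-5)*I(a(0), -2))*6 - G = -5*0*6 - 1*(-5/4) = 0*6 + 5/4 = 0 + 5/4 = 5/4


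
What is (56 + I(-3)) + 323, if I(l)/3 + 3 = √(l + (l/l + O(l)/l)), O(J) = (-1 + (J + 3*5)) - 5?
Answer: 370 + 6*I ≈ 370.0 + 6.0*I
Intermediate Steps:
O(J) = 9 + J (O(J) = (-1 + (J + 15)) - 5 = (-1 + (15 + J)) - 5 = (14 + J) - 5 = 9 + J)
I(l) = -9 + 3*√(1 + l + (9 + l)/l) (I(l) = -9 + 3*√(l + (l/l + (9 + l)/l)) = -9 + 3*√(l + (1 + (9 + l)/l)) = -9 + 3*√(1 + l + (9 + l)/l))
(56 + I(-3)) + 323 = (56 + (-9 + 3*√(2 - 3 + 9/(-3)))) + 323 = (56 + (-9 + 3*√(2 - 3 + 9*(-⅓)))) + 323 = (56 + (-9 + 3*√(2 - 3 - 3))) + 323 = (56 + (-9 + 3*√(-4))) + 323 = (56 + (-9 + 3*(2*I))) + 323 = (56 + (-9 + 6*I)) + 323 = (47 + 6*I) + 323 = 370 + 6*I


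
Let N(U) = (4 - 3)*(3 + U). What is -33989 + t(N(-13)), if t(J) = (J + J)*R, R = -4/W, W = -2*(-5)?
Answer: -33981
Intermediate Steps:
W = 10
N(U) = 3 + U (N(U) = 1*(3 + U) = 3 + U)
R = -⅖ (R = -4/10 = -4*⅒ = -⅖ ≈ -0.40000)
t(J) = -4*J/5 (t(J) = (J + J)*(-⅖) = (2*J)*(-⅖) = -4*J/5)
-33989 + t(N(-13)) = -33989 - 4*(3 - 13)/5 = -33989 - ⅘*(-10) = -33989 + 8 = -33981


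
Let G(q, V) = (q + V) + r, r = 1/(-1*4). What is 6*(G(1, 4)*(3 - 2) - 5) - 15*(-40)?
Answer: 1197/2 ≈ 598.50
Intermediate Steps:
r = -¼ (r = 1/(-4) = -¼ ≈ -0.25000)
G(q, V) = -¼ + V + q (G(q, V) = (q + V) - ¼ = (V + q) - ¼ = -¼ + V + q)
6*(G(1, 4)*(3 - 2) - 5) - 15*(-40) = 6*((-¼ + 4 + 1)*(3 - 2) - 5) - 15*(-40) = 6*((19/4)*1 - 5) + 600 = 6*(19/4 - 5) + 600 = 6*(-¼) + 600 = -3/2 + 600 = 1197/2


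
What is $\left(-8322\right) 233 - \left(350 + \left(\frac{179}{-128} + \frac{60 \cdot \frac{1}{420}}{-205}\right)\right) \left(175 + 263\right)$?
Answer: $- \frac{192102938373}{91840} \approx -2.0917 \cdot 10^{6}$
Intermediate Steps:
$\left(-8322\right) 233 - \left(350 + \left(\frac{179}{-128} + \frac{60 \cdot \frac{1}{420}}{-205}\right)\right) \left(175 + 263\right) = -1939026 - \left(350 + \left(179 \left(- \frac{1}{128}\right) + 60 \cdot \frac{1}{420} \left(- \frac{1}{205}\right)\right)\right) 438 = -1939026 - \left(350 + \left(- \frac{179}{128} + \frac{1}{7} \left(- \frac{1}{205}\right)\right)\right) 438 = -1939026 - \left(350 - \frac{256993}{183680}\right) 438 = -1939026 - \frac{64031007}{183680} \cdot 438 = -1939026 - \frac{14022790533}{91840} = - \frac{192102938373}{91840}$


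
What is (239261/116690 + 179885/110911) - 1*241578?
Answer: -3126504372985599/12942204590 ≈ -2.4157e+5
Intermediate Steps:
(239261/116690 + 179885/110911) - 1*241578 = (239261*(1/116690) + 179885*(1/110911)) - 241578 = (239261/116690 + 179885/110911) - 241578 = 47527457421/12942204590 - 241578 = -3126504372985599/12942204590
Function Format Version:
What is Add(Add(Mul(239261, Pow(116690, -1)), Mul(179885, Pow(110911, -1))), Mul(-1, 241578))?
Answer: Rational(-3126504372985599, 12942204590) ≈ -2.4157e+5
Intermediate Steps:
Add(Add(Mul(239261, Pow(116690, -1)), Mul(179885, Pow(110911, -1))), Mul(-1, 241578)) = Add(Add(Mul(239261, Rational(1, 116690)), Mul(179885, Rational(1, 110911))), -241578) = Add(Add(Rational(239261, 116690), Rational(179885, 110911)), -241578) = Add(Rational(47527457421, 12942204590), -241578) = Rational(-3126504372985599, 12942204590)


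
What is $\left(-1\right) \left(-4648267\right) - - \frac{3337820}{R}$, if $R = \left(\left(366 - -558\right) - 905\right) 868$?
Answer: $\frac{19165639296}{4123} \approx 4.6485 \cdot 10^{6}$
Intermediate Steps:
$R = 16492$ ($R = \left(\left(366 + 558\right) - 905\right) 868 = \left(924 - 905\right) 868 = 19 \cdot 868 = 16492$)
$\left(-1\right) \left(-4648267\right) - - \frac{3337820}{R} = \left(-1\right) \left(-4648267\right) - - \frac{3337820}{16492} = 4648267 - \left(-3337820\right) \frac{1}{16492} = 4648267 - - \frac{834455}{4123} = 4648267 + \frac{834455}{4123} = \frac{19165639296}{4123}$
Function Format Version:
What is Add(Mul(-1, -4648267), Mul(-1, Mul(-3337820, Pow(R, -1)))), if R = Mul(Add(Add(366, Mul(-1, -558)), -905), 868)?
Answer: Rational(19165639296, 4123) ≈ 4.6485e+6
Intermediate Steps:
R = 16492 (R = Mul(Add(Add(366, 558), -905), 868) = Mul(Add(924, -905), 868) = Mul(19, 868) = 16492)
Add(Mul(-1, -4648267), Mul(-1, Mul(-3337820, Pow(R, -1)))) = Add(Mul(-1, -4648267), Mul(-1, Mul(-3337820, Pow(16492, -1)))) = Add(4648267, Mul(-1, Mul(-3337820, Rational(1, 16492)))) = Add(4648267, Mul(-1, Rational(-834455, 4123))) = Add(4648267, Rational(834455, 4123)) = Rational(19165639296, 4123)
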